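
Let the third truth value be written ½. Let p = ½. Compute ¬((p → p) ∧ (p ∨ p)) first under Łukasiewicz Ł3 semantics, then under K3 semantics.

In Łukasiewicz Ł3: p → p = ½ → ½ = true  [min(1, 1−½+½)]
p ∨ p = ½ ∨ ½ = ½
(p → p) ∧ (p ∨ p) = true ∧ ½ = ½
¬((p → p) ∧ (p ∨ p)) = ¬½ = ½
In K3: p → p = ½ → ½ = ½  [¬½ ∨ ½]
p ∨ p = ½ ∨ ½ = ½
(p → p) ∧ (p ∨ p) = ½ ∧ ½ = ½
¬((p → p) ∧ (p ∨ p)) = ¬½ = ½

½; ½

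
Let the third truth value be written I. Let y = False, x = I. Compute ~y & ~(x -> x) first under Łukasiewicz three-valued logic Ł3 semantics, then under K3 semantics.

In Łukasiewicz three-valued logic Ł3: ~y = ~False = True
x -> x = I -> I = True
~(x -> x) = ~True = False
~y & ~(x -> x) = True & False = False
In K3: ~y = ~False = True
x -> x = I -> I = I  [~I | I]
~(x -> x) = ~I = I
~y & ~(x -> x) = True & I = I
They differ because Łukasiewicz three-valued logic Ł3 and K3 treat I differently under implication.

False; I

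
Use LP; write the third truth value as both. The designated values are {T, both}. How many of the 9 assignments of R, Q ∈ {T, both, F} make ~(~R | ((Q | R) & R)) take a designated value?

3

Designated under: (R=both, Q=T); (R=both, Q=both); (R=both, Q=F).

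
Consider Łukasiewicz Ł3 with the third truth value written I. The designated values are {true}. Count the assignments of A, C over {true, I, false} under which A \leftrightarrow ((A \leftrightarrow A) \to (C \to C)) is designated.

3

Designated under: (A=true, C=true); (A=true, C=I); (A=true, C=false).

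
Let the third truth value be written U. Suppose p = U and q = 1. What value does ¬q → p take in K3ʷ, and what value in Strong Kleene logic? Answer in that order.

In K3ʷ: ¬q = ¬1 = 0
¬q → p = 0 → U = U  [any arg is the third value ⇒ result is the third value]
In Strong Kleene logic: ¬q = ¬1 = 0
¬q → p = 0 → U = 1  [¬0 ∨ U]
They differ because K3ʷ and Strong Kleene logic treat U differently under the binary connectives.

U; 1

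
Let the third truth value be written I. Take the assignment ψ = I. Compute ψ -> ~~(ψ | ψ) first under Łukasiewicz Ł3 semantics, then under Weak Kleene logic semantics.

In Łukasiewicz Ł3: ψ | ψ = I | I = I
~(ψ | ψ) = ~I = I
~~(ψ | ψ) = ~I = I
ψ -> ~~(ψ | ψ) = I -> I = 1  [min(1, 1−½+½)]
In Weak Kleene logic: ψ | ψ = I | I = I
~(ψ | ψ) = ~I = I
~~(ψ | ψ) = ~I = I
ψ -> ~~(ψ | ψ) = I -> I = I  [any arg is the third value ⇒ result is the third value]
They differ because Łukasiewicz Ł3 and Weak Kleene logic treat I differently under the binary connectives.

1; I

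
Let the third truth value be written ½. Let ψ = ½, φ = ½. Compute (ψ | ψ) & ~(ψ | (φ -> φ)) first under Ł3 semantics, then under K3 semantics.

In Ł3: ψ | ψ = ½ | ½ = ½
φ -> φ = ½ -> ½ = 1  [min(1, 1−½+½)]
ψ | (φ -> φ) = ½ | 1 = 1
~(ψ | (φ -> φ)) = ~1 = 0
(ψ | ψ) & ~(ψ | (φ -> φ)) = ½ & 0 = 0
In K3: ψ | ψ = ½ | ½ = ½
φ -> φ = ½ -> ½ = ½  [~½ | ½]
ψ | (φ -> φ) = ½ | ½ = ½
~(ψ | (φ -> φ)) = ~½ = ½
(ψ | ψ) & ~(ψ | (φ -> φ)) = ½ & ½ = ½
They differ because Ł3 and K3 treat ½ differently under implication.

0; ½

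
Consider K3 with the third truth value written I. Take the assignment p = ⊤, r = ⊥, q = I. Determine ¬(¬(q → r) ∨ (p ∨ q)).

q → r = I → ⊥ = I  [¬I ∨ ⊥]
¬(q → r) = ¬I = I
p ∨ q = ⊤ ∨ I = ⊤
¬(q → r) ∨ (p ∨ q) = I ∨ ⊤ = ⊤
¬(¬(q → r) ∨ (p ∨ q)) = ¬⊤ = ⊥

⊥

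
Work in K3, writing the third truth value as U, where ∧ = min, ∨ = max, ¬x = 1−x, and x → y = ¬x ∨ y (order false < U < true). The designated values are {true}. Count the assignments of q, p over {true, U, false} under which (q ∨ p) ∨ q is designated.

Of the 9 assignments, 5 give a value in {true}.

5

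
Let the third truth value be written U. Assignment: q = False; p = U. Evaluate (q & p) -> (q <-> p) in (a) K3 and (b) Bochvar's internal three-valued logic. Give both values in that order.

In K3: q & p = False & U = False
q <-> p = False <-> U = U
(q & p) -> (q <-> p) = False -> U = True  [~False | U]
In Bochvar's internal three-valued logic: q & p = False & U = U
q <-> p = False <-> U = U
(q & p) -> (q <-> p) = U -> U = U
They differ because K3 and Bochvar's internal three-valued logic treat U differently under the binary connectives.

True; U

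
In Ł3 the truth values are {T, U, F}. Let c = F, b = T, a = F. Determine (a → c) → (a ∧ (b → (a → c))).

F

a → c = F → F = T
a → c = F → F = T
b → (a → c) = T → T = T
a ∧ (b → (a → c)) = F ∧ T = F
(a → c) → (a ∧ (b → (a → c))) = T → F = F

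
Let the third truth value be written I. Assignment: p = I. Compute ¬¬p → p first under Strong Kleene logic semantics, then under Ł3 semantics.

In Strong Kleene logic: ¬p = ¬I = I
¬¬p = ¬I = I
¬¬p → p = I → I = I  [¬I ∨ I]
In Ł3: ¬p = ¬I = I
¬¬p = ¬I = I
¬¬p → p = I → I = true  [min(1, 1−½+½)]
They differ because Strong Kleene logic and Ł3 treat I differently under implication.

I; true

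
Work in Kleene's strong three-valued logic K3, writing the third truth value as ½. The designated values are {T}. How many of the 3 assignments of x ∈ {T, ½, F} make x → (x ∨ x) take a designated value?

2

x=T: T ✓
x=½: ½ ·
x=F: T ✓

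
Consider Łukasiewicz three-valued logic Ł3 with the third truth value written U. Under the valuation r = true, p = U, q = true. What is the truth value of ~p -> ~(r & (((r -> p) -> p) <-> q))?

~p = ~U = U
r -> p = true -> U = U
(r -> p) -> p = U -> U = true
((r -> p) -> p) <-> q = true <-> true = true
r & (((r -> p) -> p) <-> q) = true & true = true
~(r & (((r -> p) -> p) <-> q)) = ~true = false
~p -> ~(r & (((r -> p) -> p) <-> q)) = U -> false = U

U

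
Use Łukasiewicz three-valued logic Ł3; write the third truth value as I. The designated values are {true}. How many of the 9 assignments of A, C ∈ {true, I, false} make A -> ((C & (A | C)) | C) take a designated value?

Of the 9 assignments, 6 give a value in {true}.

6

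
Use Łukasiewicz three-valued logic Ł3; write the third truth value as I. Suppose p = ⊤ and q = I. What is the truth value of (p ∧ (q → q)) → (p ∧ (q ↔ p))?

I

q → q = I → I = ⊤  [min(1, 1−½+½)]
p ∧ (q → q) = ⊤ ∧ ⊤ = ⊤
q ↔ p = I ↔ ⊤ = I
p ∧ (q ↔ p) = ⊤ ∧ I = I
(p ∧ (q → q)) → (p ∧ (q ↔ p)) = ⊤ → I = I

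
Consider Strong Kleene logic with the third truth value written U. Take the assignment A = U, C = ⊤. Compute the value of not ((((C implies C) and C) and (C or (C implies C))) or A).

C implies C = ⊤ implies ⊤ = ⊤
(C implies C) and C = ⊤ and ⊤ = ⊤
C implies C = ⊤ implies ⊤ = ⊤
C or (C implies C) = ⊤ or ⊤ = ⊤
((C implies C) and C) and (C or (C implies C)) = ⊤ and ⊤ = ⊤
(((C implies C) and C) and (C or (C implies C))) or A = ⊤ or U = ⊤
not ((((C implies C) and C) and (C or (C implies C))) or A) = not ⊤ = ⊥

⊥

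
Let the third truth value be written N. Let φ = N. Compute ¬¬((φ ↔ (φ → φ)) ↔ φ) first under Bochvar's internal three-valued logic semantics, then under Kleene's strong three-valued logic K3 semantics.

N; N

In Bochvar's internal three-valued logic: φ → φ = N → N = N  [any arg is the third value ⇒ result is the third value]
φ ↔ (φ → φ) = N ↔ N = N
(φ ↔ (φ → φ)) ↔ φ = N ↔ N = N
¬((φ ↔ (φ → φ)) ↔ φ) = ¬N = N
¬¬((φ ↔ (φ → φ)) ↔ φ) = ¬N = N
In Kleene's strong three-valued logic K3: φ → φ = N → N = N  [¬N ∨ N]
φ ↔ (φ → φ) = N ↔ N = N
(φ ↔ (φ → φ)) ↔ φ = N ↔ N = N
¬((φ ↔ (φ → φ)) ↔ φ) = ¬N = N
¬¬((φ ↔ (φ → φ)) ↔ φ) = ¬N = N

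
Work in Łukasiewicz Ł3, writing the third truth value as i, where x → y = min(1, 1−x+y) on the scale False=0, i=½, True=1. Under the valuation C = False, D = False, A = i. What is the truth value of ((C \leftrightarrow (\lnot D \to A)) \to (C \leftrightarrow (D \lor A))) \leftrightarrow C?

False

\lnot D = \lnot False = True
\lnot D \to A = True \to i = i
C \leftrightarrow (\lnot D \to A) = False \leftrightarrow i = i
D \lor A = False \lor i = i
C \leftrightarrow (D \lor A) = False \leftrightarrow i = i
(C \leftrightarrow (\lnot D \to A)) \to (C \leftrightarrow (D \lor A)) = i \to i = True
((C \leftrightarrow (\lnot D \to A)) \to (C \leftrightarrow (D \lor A))) \leftrightarrow C = True \leftrightarrow False = False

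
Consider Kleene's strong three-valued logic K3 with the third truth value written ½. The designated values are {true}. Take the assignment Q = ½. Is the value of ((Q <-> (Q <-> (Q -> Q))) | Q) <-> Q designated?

No

Q -> Q = ½ -> ½ = ½
Q <-> (Q -> Q) = ½ <-> ½ = ½
Q <-> (Q <-> (Q -> Q)) = ½ <-> ½ = ½
(Q <-> (Q <-> (Q -> Q))) | Q = ½ | ½ = ½
((Q <-> (Q <-> (Q -> Q))) | Q) <-> Q = ½ <-> ½ = ½
½ ∉ {true}.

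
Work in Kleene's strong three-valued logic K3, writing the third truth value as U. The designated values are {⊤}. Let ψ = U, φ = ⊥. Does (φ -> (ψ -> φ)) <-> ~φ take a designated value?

Yes

ψ -> φ = U -> ⊥ = U  [~U | ⊥]
φ -> (ψ -> φ) = ⊥ -> U = ⊤
~φ = ~⊥ = ⊤
(φ -> (ψ -> φ)) <-> ~φ = ⊤ <-> ⊤ = ⊤
⊤ ∈ {⊤}.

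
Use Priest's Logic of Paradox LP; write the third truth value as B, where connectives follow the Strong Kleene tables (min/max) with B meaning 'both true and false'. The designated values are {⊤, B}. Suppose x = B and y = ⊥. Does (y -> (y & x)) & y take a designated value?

y & x = ⊥ & B = ⊥
y -> (y & x) = ⊥ -> ⊥ = ⊤
(y -> (y & x)) & y = ⊤ & ⊥ = ⊥
⊥ ∉ {⊤, B}.

No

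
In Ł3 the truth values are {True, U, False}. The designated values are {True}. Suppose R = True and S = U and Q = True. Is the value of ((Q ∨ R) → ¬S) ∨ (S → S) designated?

Q ∨ R = True ∨ True = True
¬S = ¬U = U
(Q ∨ R) → ¬S = True → U = U
S → S = U → U = True
((Q ∨ R) → ¬S) ∨ (S → S) = U ∨ True = True
True ∈ {True}.

Yes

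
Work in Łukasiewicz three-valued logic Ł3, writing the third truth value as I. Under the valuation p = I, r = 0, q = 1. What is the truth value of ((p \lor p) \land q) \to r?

p \lor p = I \lor I = I
(p \lor p) \land q = I \land 1 = I
((p \lor p) \land q) \to r = I \to 0 = I

I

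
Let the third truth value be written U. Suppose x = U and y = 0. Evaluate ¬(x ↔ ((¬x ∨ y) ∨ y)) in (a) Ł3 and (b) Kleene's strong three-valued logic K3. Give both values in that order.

In Ł3: ¬x = ¬U = U
¬x ∨ y = U ∨ 0 = U
(¬x ∨ y) ∨ y = U ∨ 0 = U
x ↔ ((¬x ∨ y) ∨ y) = U ↔ U = 1  [1 − |½−½|]
¬(x ↔ ((¬x ∨ y) ∨ y)) = ¬1 = 0
In Kleene's strong three-valued logic K3: ¬x = ¬U = U
¬x ∨ y = U ∨ 0 = U
(¬x ∨ y) ∨ y = U ∨ 0 = U
x ↔ ((¬x ∨ y) ∨ y) = U ↔ U = U
¬(x ↔ ((¬x ∨ y) ∨ y)) = ¬U = U
They differ because Ł3 and Kleene's strong three-valued logic K3 treat U differently under implication.

0; U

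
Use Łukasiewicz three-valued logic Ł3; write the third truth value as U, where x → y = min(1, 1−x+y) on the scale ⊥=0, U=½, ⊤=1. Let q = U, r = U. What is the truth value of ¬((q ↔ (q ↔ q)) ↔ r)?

q ↔ q = U ↔ U = ⊤
q ↔ (q ↔ q) = U ↔ ⊤ = U
(q ↔ (q ↔ q)) ↔ r = U ↔ U = ⊤
¬((q ↔ (q ↔ q)) ↔ r) = ¬⊤ = ⊥

⊥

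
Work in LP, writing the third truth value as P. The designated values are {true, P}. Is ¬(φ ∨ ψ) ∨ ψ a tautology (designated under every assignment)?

No

Countermodel: φ=true, ψ=false gives false, which is not designated.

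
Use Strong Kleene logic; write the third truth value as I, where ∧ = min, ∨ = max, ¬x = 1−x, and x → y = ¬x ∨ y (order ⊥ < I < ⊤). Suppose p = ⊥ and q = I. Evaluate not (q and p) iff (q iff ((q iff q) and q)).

I

q and p = I and ⊥ = ⊥
not (q and p) = not ⊥ = ⊤
q iff q = I iff I = I
(q iff q) and q = I and I = I
q iff ((q iff q) and q) = I iff I = I
not (q and p) iff (q iff ((q iff q) and q)) = ⊤ iff I = I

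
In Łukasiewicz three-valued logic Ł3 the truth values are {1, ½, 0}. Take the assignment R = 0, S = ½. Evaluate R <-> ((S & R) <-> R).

S & R = ½ & 0 = 0
(S & R) <-> R = 0 <-> 0 = 1
R <-> ((S & R) <-> R) = 0 <-> 1 = 0

0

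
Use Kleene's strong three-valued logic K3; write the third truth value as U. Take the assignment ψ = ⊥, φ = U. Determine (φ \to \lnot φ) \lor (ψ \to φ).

⊤

\lnot φ = \lnot U = U
φ \to \lnot φ = U \to U = U  [\lnot U \lor U]
ψ \to φ = ⊥ \to U = ⊤
(φ \to \lnot φ) \lor (ψ \to φ) = U \lor ⊤ = ⊤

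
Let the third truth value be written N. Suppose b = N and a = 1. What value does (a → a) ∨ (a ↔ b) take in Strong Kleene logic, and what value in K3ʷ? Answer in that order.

In Strong Kleene logic: a → a = 1 → 1 = 1
a ↔ b = 1 ↔ N = N
(a → a) ∨ (a ↔ b) = 1 ∨ N = 1
In K3ʷ: a → a = 1 → 1 = 1
a ↔ b = 1 ↔ N = N
(a → a) ∨ (a ↔ b) = 1 ∨ N = N
They differ because Strong Kleene logic and K3ʷ treat N differently under the binary connectives.

1; N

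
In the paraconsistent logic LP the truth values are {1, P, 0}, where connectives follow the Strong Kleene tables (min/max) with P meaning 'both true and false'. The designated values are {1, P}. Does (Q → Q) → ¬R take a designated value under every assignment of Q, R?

Countermodel: Q=1, R=1 gives 0, which is not designated.

No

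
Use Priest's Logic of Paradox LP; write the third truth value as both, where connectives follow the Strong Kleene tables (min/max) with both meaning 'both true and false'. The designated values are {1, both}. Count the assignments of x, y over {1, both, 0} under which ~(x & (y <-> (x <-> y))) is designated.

Of the 9 assignments, 7 give a value in {1, both}.

7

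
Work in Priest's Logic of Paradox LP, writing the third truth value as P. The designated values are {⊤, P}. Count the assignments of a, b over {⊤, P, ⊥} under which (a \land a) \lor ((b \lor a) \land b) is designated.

8

Of the 9 assignments, 8 give a value in {⊤, P}.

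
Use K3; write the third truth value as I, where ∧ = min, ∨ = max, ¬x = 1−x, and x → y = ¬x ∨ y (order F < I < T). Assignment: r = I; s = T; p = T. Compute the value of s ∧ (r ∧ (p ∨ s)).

I

p ∨ s = T ∨ T = T
r ∧ (p ∨ s) = I ∧ T = I
s ∧ (r ∧ (p ∨ s)) = T ∧ I = I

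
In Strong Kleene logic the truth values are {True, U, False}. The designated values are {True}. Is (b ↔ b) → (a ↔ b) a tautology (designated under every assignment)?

Countermodel: b=True, a=U gives U, which is not designated.

No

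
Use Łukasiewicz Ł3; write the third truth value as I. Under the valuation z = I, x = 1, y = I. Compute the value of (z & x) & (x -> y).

z & x = I & 1 = I
x -> y = 1 -> I = I  [min(1, 1−1+½)]
(z & x) & (x -> y) = I & I = I

I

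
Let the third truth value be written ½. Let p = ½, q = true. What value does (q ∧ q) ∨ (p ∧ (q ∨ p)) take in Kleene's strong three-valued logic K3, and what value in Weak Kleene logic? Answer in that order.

true; ½

In Kleene's strong three-valued logic K3: q ∧ q = true ∧ true = true
q ∨ p = true ∨ ½ = true
p ∧ (q ∨ p) = ½ ∧ true = ½
(q ∧ q) ∨ (p ∧ (q ∨ p)) = true ∨ ½ = true
In Weak Kleene logic: q ∧ q = true ∧ true = true
q ∨ p = true ∨ ½ = ½
p ∧ (q ∨ p) = ½ ∧ ½ = ½
(q ∧ q) ∨ (p ∧ (q ∨ p)) = true ∨ ½ = ½
They differ because Kleene's strong three-valued logic K3 and Weak Kleene logic treat ½ differently under the binary connectives.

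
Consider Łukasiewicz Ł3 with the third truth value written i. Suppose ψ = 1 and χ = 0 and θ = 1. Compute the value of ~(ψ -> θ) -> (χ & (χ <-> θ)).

1

ψ -> θ = 1 -> 1 = 1
~(ψ -> θ) = ~1 = 0
χ <-> θ = 0 <-> 1 = 0
χ & (χ <-> θ) = 0 & 0 = 0
~(ψ -> θ) -> (χ & (χ <-> θ)) = 0 -> 0 = 1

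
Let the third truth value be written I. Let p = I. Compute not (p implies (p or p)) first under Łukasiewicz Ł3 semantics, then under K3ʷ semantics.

In Łukasiewicz Ł3: p or p = I or I = I
p implies (p or p) = I implies I = T
not (p implies (p or p)) = not T = F
In K3ʷ: p or p = I or I = I
p implies (p or p) = I implies I = I
not (p implies (p or p)) = not I = I
They differ because Łukasiewicz Ł3 and K3ʷ treat I differently under the binary connectives.

F; I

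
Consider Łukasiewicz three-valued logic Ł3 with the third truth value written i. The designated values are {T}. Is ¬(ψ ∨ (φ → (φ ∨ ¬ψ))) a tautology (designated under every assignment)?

Countermodel: ψ=T, φ=T gives F, which is not designated.

No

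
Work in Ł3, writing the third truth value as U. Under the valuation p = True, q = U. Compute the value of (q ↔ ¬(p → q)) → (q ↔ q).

True

p → q = True → U = U  [min(1, 1−1+½)]
¬(p → q) = ¬U = U
q ↔ ¬(p → q) = U ↔ U = True
q ↔ q = U ↔ U = True
(q ↔ ¬(p → q)) → (q ↔ q) = True → True = True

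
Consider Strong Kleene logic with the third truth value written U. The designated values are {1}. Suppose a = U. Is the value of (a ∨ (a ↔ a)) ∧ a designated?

No

a ↔ a = U ↔ U = U
a ∨ (a ↔ a) = U ∨ U = U
(a ∨ (a ↔ a)) ∧ a = U ∧ U = U
U ∉ {1}.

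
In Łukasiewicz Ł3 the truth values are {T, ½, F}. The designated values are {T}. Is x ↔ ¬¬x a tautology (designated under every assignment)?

Every assignment of x over {T, ½, F} gives a value in {T}.
In particular, with x=½: x ↔ ¬¬x = T.

Yes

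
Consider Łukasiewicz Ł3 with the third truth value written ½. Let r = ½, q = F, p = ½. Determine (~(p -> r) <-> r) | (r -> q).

½

p -> r = ½ -> ½ = T
~(p -> r) = ~T = F
~(p -> r) <-> r = F <-> ½ = ½
r -> q = ½ -> F = ½
(~(p -> r) <-> r) | (r -> q) = ½ | ½ = ½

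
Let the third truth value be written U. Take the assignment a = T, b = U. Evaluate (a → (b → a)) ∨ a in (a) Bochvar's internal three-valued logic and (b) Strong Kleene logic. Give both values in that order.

U; T

In Bochvar's internal three-valued logic: b → a = U → T = U  [any arg is the third value ⇒ result is the third value]
a → (b → a) = T → U = U
(a → (b → a)) ∨ a = U ∨ T = U
In Strong Kleene logic: b → a = U → T = T
a → (b → a) = T → T = T
(a → (b → a)) ∨ a = T ∨ T = T
They differ because Bochvar's internal three-valued logic and Strong Kleene logic treat U differently under the binary connectives.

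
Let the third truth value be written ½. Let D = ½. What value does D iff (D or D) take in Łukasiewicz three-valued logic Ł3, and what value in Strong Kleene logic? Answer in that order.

true; ½

In Łukasiewicz three-valued logic Ł3: D or D = ½ or ½ = ½
D iff (D or D) = ½ iff ½ = true  [1 − |½−½|]
In Strong Kleene logic: D or D = ½ or ½ = ½
D iff (D or D) = ½ iff ½ = ½
They differ because Łukasiewicz three-valued logic Ł3 and Strong Kleene logic treat ½ differently under implication.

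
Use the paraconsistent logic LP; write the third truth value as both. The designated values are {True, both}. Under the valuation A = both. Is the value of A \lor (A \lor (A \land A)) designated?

Yes

A \land A = both \land both = both
A \lor (A \land A) = both \lor both = both
A \lor (A \lor (A \land A)) = both \lor both = both
both ∈ {True, both}.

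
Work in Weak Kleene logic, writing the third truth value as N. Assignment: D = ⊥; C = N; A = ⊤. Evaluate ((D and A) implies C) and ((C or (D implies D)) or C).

N

D and A = ⊥ and ⊤ = ⊥
(D and A) implies C = ⊥ implies N = N  [any arg is the third value ⇒ result is the third value]
D implies D = ⊥ implies ⊥ = ⊤
C or (D implies D) = N or ⊤ = N
(C or (D implies D)) or C = N or N = N
((D and A) implies C) and ((C or (D implies D)) or C) = N and N = N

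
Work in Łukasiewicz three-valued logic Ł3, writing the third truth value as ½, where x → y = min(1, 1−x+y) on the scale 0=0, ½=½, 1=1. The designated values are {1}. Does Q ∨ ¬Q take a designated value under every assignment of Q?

Countermodel: Q=½ gives ½, which is not designated.

No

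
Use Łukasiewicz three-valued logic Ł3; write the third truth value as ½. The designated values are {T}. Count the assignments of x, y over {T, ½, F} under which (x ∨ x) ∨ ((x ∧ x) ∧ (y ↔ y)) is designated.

3

Designated under: (x=T, y=T); (x=T, y=½); (x=T, y=F).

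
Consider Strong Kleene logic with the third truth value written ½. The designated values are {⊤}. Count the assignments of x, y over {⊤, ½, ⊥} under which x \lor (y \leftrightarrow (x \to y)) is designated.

Of the 9 assignments, 5 give a value in {⊤}.

5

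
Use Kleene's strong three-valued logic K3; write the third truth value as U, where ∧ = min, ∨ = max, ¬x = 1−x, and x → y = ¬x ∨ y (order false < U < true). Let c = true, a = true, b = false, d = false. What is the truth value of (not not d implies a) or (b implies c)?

true

not d = not false = true
not not d = not true = false
not not d implies a = false implies true = true
b implies c = false implies true = true
(not not d implies a) or (b implies c) = true or true = true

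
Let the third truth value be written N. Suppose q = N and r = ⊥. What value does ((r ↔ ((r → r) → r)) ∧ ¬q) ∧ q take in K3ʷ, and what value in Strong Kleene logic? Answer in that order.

N; N

In K3ʷ: r → r = ⊥ → ⊥ = ⊤
(r → r) → r = ⊤ → ⊥ = ⊥
r ↔ ((r → r) → r) = ⊥ ↔ ⊥ = ⊤
¬q = ¬N = N
(r ↔ ((r → r) → r)) ∧ ¬q = ⊤ ∧ N = N
((r ↔ ((r → r) → r)) ∧ ¬q) ∧ q = N ∧ N = N
In Strong Kleene logic: r → r = ⊥ → ⊥ = ⊤
(r → r) → r = ⊤ → ⊥ = ⊥
r ↔ ((r → r) → r) = ⊥ ↔ ⊥ = ⊤
¬q = ¬N = N
(r ↔ ((r → r) → r)) ∧ ¬q = ⊤ ∧ N = N
((r ↔ ((r → r) → r)) ∧ ¬q) ∧ q = N ∧ N = N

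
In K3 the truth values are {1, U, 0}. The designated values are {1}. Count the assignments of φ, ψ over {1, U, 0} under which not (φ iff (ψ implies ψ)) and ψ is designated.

Designated under: (φ=0, ψ=1).

1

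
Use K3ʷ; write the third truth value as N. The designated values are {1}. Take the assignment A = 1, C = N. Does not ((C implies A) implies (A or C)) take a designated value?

No

C implies A = N implies 1 = N  [any arg is the third value ⇒ result is the third value]
A or C = 1 or N = N
(C implies A) implies (A or C) = N implies N = N
not ((C implies A) implies (A or C)) = not N = N
N ∉ {1}.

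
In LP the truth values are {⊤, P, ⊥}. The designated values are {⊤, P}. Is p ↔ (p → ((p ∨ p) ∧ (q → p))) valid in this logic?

Countermodel: p=⊥, q=⊤ gives ⊥, which is not designated.

No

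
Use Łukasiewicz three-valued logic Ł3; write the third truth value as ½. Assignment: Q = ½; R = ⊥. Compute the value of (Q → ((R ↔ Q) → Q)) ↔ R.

R ↔ Q = ⊥ ↔ ½ = ½  [1 − |0−½|]
(R ↔ Q) → Q = ½ → ½ = ⊤
Q → ((R ↔ Q) → Q) = ½ → ⊤ = ⊤
(Q → ((R ↔ Q) → Q)) ↔ R = ⊤ ↔ ⊥ = ⊥

⊥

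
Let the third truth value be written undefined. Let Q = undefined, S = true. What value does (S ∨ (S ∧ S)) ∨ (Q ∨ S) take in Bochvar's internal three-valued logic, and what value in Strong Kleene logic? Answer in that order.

In Bochvar's internal three-valued logic: S ∧ S = true ∧ true = true
S ∨ (S ∧ S) = true ∨ true = true
Q ∨ S = undefined ∨ true = undefined
(S ∨ (S ∧ S)) ∨ (Q ∨ S) = true ∨ undefined = undefined
In Strong Kleene logic: S ∧ S = true ∧ true = true
S ∨ (S ∧ S) = true ∨ true = true
Q ∨ S = undefined ∨ true = true
(S ∨ (S ∧ S)) ∨ (Q ∨ S) = true ∨ true = true
They differ because Bochvar's internal three-valued logic and Strong Kleene logic treat undefined differently under the binary connectives.

undefined; true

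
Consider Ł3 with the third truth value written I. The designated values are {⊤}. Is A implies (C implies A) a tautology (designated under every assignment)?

Every assignment of A, C over {⊤, I, ⊥} gives a value in {⊤}.
In particular, with A=I, C=I: A implies (C implies A) = ⊤.

Yes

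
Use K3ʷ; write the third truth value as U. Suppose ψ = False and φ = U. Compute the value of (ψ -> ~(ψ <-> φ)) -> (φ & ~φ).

U

ψ <-> φ = False <-> U = U
~(ψ <-> φ) = ~U = U
ψ -> ~(ψ <-> φ) = False -> U = U
~φ = ~U = U
φ & ~φ = U & U = U
(ψ -> ~(ψ <-> φ)) -> (φ & ~φ) = U -> U = U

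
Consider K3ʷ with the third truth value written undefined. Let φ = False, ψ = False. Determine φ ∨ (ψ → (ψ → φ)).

ψ → φ = False → False = True
ψ → (ψ → φ) = False → True = True
φ ∨ (ψ → (ψ → φ)) = False ∨ True = True

True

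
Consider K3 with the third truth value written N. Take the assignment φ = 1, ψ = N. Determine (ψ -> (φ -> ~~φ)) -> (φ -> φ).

1

~φ = ~1 = 0
~~φ = ~0 = 1
φ -> ~~φ = 1 -> 1 = 1
ψ -> (φ -> ~~φ) = N -> 1 = 1
φ -> φ = 1 -> 1 = 1
(ψ -> (φ -> ~~φ)) -> (φ -> φ) = 1 -> 1 = 1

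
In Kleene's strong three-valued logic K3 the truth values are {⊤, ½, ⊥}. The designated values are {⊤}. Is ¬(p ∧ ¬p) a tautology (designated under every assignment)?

No

Countermodel: p=½ gives ½, which is not designated.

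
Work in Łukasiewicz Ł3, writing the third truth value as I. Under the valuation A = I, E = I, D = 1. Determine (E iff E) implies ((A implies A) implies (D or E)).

E iff E = I iff I = 1
A implies A = I implies I = 1
D or E = 1 or I = 1
(A implies A) implies (D or E) = 1 implies 1 = 1
(E iff E) implies ((A implies A) implies (D or E)) = 1 implies 1 = 1

1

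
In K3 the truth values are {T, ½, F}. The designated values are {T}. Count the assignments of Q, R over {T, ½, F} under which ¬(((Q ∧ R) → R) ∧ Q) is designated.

3

Designated under: (Q=F, R=T); (Q=F, R=½); (Q=F, R=F).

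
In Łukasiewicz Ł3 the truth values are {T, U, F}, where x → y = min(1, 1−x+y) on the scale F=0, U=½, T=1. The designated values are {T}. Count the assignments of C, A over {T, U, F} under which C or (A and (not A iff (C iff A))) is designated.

Designated under: (C=T, A=T); (C=T, A=U); (C=T, A=F); (C=F, A=T).

4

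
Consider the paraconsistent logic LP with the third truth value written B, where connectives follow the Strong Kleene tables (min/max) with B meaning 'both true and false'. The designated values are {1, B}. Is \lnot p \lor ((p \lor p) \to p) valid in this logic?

Every assignment of p over {1, B, 0} gives a value in {1, B}.
In particular, with p=B: \lnot p \lor ((p \lor p) \to p) = B.

Yes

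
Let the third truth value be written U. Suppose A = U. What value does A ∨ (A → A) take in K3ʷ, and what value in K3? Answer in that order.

U; U

In K3ʷ: A → A = U → U = U
A ∨ (A → A) = U ∨ U = U
In K3: A → A = U → U = U  [¬U ∨ U]
A ∨ (A → A) = U ∨ U = U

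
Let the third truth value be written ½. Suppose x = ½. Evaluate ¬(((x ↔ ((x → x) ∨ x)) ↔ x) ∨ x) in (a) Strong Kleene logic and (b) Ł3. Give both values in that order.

In Strong Kleene logic: x → x = ½ → ½ = ½
(x → x) ∨ x = ½ ∨ ½ = ½
x ↔ ((x → x) ∨ x) = ½ ↔ ½ = ½
(x ↔ ((x → x) ∨ x)) ↔ x = ½ ↔ ½ = ½
((x ↔ ((x → x) ∨ x)) ↔ x) ∨ x = ½ ∨ ½ = ½
¬(((x ↔ ((x → x) ∨ x)) ↔ x) ∨ x) = ¬½ = ½
In Ł3: x → x = ½ → ½ = True  [min(1, 1−½+½)]
(x → x) ∨ x = True ∨ ½ = True
x ↔ ((x → x) ∨ x) = ½ ↔ True = ½
(x ↔ ((x → x) ∨ x)) ↔ x = ½ ↔ ½ = True
((x ↔ ((x → x) ∨ x)) ↔ x) ∨ x = True ∨ ½ = True
¬(((x ↔ ((x → x) ∨ x)) ↔ x) ∨ x) = ¬True = False
They differ because Strong Kleene logic and Ł3 treat ½ differently under implication.

½; False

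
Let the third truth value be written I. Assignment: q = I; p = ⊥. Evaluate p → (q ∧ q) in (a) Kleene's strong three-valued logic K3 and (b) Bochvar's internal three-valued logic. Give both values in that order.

⊤; I

In Kleene's strong three-valued logic K3: q ∧ q = I ∧ I = I
p → (q ∧ q) = ⊥ → I = ⊤
In Bochvar's internal three-valued logic: q ∧ q = I ∧ I = I
p → (q ∧ q) = ⊥ → I = I  [any arg is the third value ⇒ result is the third value]
They differ because Kleene's strong three-valued logic K3 and Bochvar's internal three-valued logic treat I differently under the binary connectives.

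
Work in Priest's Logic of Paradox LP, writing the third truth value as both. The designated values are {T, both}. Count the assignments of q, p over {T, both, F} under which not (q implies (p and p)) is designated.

Designated under: (q=T, p=both); (q=T, p=F); (q=both, p=both); (q=both, p=F).

4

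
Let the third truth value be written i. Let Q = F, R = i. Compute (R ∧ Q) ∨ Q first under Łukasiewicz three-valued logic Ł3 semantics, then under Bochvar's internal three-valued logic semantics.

F; i

In Łukasiewicz three-valued logic Ł3: R ∧ Q = i ∧ F = F
(R ∧ Q) ∨ Q = F ∨ F = F
In Bochvar's internal three-valued logic: R ∧ Q = i ∧ F = i
(R ∧ Q) ∨ Q = i ∨ F = i
They differ because Łukasiewicz three-valued logic Ł3 and Bochvar's internal three-valued logic treat i differently under the binary connectives.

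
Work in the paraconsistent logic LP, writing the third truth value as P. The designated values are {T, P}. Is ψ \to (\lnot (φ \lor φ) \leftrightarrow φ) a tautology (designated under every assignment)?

Countermodel: ψ=T, φ=T gives F, which is not designated.

No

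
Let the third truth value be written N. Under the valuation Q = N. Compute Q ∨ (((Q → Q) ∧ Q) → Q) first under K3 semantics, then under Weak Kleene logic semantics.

In K3: Q → Q = N → N = N  [¬N ∨ N]
(Q → Q) ∧ Q = N ∧ N = N
((Q → Q) ∧ Q) → Q = N → N = N
Q ∨ (((Q → Q) ∧ Q) → Q) = N ∨ N = N
In Weak Kleene logic: Q → Q = N → N = N  [any arg is the third value ⇒ result is the third value]
(Q → Q) ∧ Q = N ∧ N = N
((Q → Q) ∧ Q) → Q = N → N = N
Q ∨ (((Q → Q) ∧ Q) → Q) = N ∨ N = N

N; N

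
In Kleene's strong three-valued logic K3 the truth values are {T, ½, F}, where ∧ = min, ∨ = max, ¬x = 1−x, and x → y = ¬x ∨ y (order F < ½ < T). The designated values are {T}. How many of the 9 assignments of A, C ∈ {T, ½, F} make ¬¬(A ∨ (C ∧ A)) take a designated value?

Designated under: (A=T, C=T); (A=T, C=½); (A=T, C=F).

3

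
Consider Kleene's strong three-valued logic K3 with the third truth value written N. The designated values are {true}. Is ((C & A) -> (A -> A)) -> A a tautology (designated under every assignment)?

Countermodel: C=true, A=N gives N, which is not designated.

No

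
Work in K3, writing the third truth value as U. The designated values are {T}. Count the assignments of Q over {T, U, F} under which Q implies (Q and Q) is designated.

2

Q=T: T ✓
Q=U: U ·
Q=F: T ✓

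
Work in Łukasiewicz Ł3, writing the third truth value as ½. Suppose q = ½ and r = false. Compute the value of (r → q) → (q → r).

r → q = false → ½ = true  [min(1, 1−0+½)]
q → r = ½ → false = ½
(r → q) → (q → r) = true → ½ = ½

½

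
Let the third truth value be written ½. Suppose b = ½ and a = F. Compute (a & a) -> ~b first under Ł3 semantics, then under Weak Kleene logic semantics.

T; ½

In Ł3: a & a = F & F = F
~b = ~½ = ½
(a & a) -> ~b = F -> ½ = T  [min(1, 1−0+½)]
In Weak Kleene logic: a & a = F & F = F
~b = ~½ = ½
(a & a) -> ~b = F -> ½ = ½  [any arg is the third value ⇒ result is the third value]
They differ because Ł3 and Weak Kleene logic treat ½ differently under the binary connectives.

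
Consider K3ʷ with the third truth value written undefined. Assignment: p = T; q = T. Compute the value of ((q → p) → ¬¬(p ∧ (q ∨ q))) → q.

T

q → p = T → T = T
q ∨ q = T ∨ T = T
p ∧ (q ∨ q) = T ∧ T = T
¬(p ∧ (q ∨ q)) = ¬T = F
¬¬(p ∧ (q ∨ q)) = ¬F = T
(q → p) → ¬¬(p ∧ (q ∨ q)) = T → T = T
((q → p) → ¬¬(p ∧ (q ∨ q))) → q = T → T = T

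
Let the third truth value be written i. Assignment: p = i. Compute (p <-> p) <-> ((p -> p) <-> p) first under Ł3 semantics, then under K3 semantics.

In Ł3: p <-> p = i <-> i = T  [1 − |½−½|]
p -> p = i -> i = T
(p -> p) <-> p = T <-> i = i
(p <-> p) <-> ((p -> p) <-> p) = T <-> i = i
In K3: p <-> p = i <-> i = i
p -> p = i -> i = i  [~i | i]
(p -> p) <-> p = i <-> i = i
(p <-> p) <-> ((p -> p) <-> p) = i <-> i = i

i; i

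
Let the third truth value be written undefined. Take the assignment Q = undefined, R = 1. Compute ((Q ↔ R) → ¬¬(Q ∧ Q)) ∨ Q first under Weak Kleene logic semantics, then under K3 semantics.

In Weak Kleene logic: Q ↔ R = undefined ↔ 1 = undefined
Q ∧ Q = undefined ∧ undefined = undefined
¬(Q ∧ Q) = ¬undefined = undefined
¬¬(Q ∧ Q) = ¬undefined = undefined
(Q ↔ R) → ¬¬(Q ∧ Q) = undefined → undefined = undefined
((Q ↔ R) → ¬¬(Q ∧ Q)) ∨ Q = undefined ∨ undefined = undefined
In K3: Q ↔ R = undefined ↔ 1 = undefined
Q ∧ Q = undefined ∧ undefined = undefined
¬(Q ∧ Q) = ¬undefined = undefined
¬¬(Q ∧ Q) = ¬undefined = undefined
(Q ↔ R) → ¬¬(Q ∧ Q) = undefined → undefined = undefined  [¬undefined ∨ undefined]
((Q ↔ R) → ¬¬(Q ∧ Q)) ∨ Q = undefined ∨ undefined = undefined

undefined; undefined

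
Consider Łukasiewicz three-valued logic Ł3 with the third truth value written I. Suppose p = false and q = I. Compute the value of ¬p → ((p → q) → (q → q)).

¬p = ¬false = true
p → q = false → I = true  [min(1, 1−0+½)]
q → q = I → I = true
(p → q) → (q → q) = true → true = true
¬p → ((p → q) → (q → q)) = true → true = true

true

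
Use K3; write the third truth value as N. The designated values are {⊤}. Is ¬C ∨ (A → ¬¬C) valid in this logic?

Countermodel: C=N, A=⊤ gives N, which is not designated.

No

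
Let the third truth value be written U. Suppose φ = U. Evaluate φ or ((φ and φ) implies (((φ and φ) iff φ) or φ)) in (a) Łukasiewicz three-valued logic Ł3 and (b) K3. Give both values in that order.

⊤; U

In Łukasiewicz three-valued logic Ł3: φ and φ = U and U = U
φ and φ = U and U = U
(φ and φ) iff φ = U iff U = ⊤
((φ and φ) iff φ) or φ = ⊤ or U = ⊤
(φ and φ) implies (((φ and φ) iff φ) or φ) = U implies ⊤ = ⊤
φ or ((φ and φ) implies (((φ and φ) iff φ) or φ)) = U or ⊤ = ⊤
In K3: φ and φ = U and U = U
φ and φ = U and U = U
(φ and φ) iff φ = U iff U = U
((φ and φ) iff φ) or φ = U or U = U
(φ and φ) implies (((φ and φ) iff φ) or φ) = U implies U = U  [not U or U]
φ or ((φ and φ) implies (((φ and φ) iff φ) or φ)) = U or U = U
They differ because Łukasiewicz three-valued logic Ł3 and K3 treat U differently under implication.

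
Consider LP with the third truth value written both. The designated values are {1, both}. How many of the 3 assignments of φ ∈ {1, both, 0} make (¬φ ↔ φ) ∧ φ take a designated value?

φ=1: 0 ·
φ=both: both ✓
φ=0: 0 ·

1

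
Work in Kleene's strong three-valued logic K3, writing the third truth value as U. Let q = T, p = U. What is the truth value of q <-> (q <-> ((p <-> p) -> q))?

p <-> p = U <-> U = U
(p <-> p) -> q = U -> T = T
q <-> ((p <-> p) -> q) = T <-> T = T
q <-> (q <-> ((p <-> p) -> q)) = T <-> T = T

T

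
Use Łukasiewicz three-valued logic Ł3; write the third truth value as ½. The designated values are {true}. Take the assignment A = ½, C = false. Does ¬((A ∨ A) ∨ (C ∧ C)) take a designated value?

A ∨ A = ½ ∨ ½ = ½
C ∧ C = false ∧ false = false
(A ∨ A) ∨ (C ∧ C) = ½ ∨ false = ½
¬((A ∨ A) ∨ (C ∧ C)) = ¬½ = ½
½ ∉ {true}.

No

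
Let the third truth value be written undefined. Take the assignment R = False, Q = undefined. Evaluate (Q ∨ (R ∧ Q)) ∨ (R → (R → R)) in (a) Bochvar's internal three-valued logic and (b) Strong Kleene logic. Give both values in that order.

In Bochvar's internal three-valued logic: R ∧ Q = False ∧ undefined = undefined
Q ∨ (R ∧ Q) = undefined ∨ undefined = undefined
R → R = False → False = True
R → (R → R) = False → True = True
(Q ∨ (R ∧ Q)) ∨ (R → (R → R)) = undefined ∨ True = undefined
In Strong Kleene logic: R ∧ Q = False ∧ undefined = False
Q ∨ (R ∧ Q) = undefined ∨ False = undefined
R → R = False → False = True
R → (R → R) = False → True = True
(Q ∨ (R ∧ Q)) ∨ (R → (R → R)) = undefined ∨ True = True
They differ because Bochvar's internal three-valued logic and Strong Kleene logic treat undefined differently under the binary connectives.

undefined; True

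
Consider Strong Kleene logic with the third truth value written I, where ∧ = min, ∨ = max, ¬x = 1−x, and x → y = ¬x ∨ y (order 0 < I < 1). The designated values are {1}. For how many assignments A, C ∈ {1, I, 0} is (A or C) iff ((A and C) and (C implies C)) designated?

Designated under: (A=1, C=1); (A=0, C=0).

2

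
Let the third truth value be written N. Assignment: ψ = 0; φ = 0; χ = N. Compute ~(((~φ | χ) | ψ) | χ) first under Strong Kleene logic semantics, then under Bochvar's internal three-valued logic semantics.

0; N

In Strong Kleene logic: ~φ = ~0 = 1
~φ | χ = 1 | N = 1
(~φ | χ) | ψ = 1 | 0 = 1
((~φ | χ) | ψ) | χ = 1 | N = 1
~(((~φ | χ) | ψ) | χ) = ~1 = 0
In Bochvar's internal three-valued logic: ~φ = ~0 = 1
~φ | χ = 1 | N = N
(~φ | χ) | ψ = N | 0 = N
((~φ | χ) | ψ) | χ = N | N = N
~(((~φ | χ) | ψ) | χ) = ~N = N
They differ because Strong Kleene logic and Bochvar's internal three-valued logic treat N differently under the binary connectives.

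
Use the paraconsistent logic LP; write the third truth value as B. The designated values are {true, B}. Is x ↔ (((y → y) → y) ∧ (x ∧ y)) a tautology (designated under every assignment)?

No

Countermodel: x=true, y=false gives false, which is not designated.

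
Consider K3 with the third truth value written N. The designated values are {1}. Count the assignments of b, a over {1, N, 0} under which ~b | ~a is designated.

5

Of the 9 assignments, 5 give a value in {1}.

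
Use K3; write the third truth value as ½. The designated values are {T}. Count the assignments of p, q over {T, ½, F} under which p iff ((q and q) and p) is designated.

Designated under: (p=T, q=T); (p=F, q=T); (p=F, q=½); (p=F, q=F).

4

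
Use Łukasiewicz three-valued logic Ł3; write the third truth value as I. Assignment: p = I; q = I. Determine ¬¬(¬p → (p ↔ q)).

T

¬p = ¬I = I
p ↔ q = I ↔ I = T  [1 − |½−½|]
¬p → (p ↔ q) = I → T = T
¬(¬p → (p ↔ q)) = ¬T = F
¬¬(¬p → (p ↔ q)) = ¬F = T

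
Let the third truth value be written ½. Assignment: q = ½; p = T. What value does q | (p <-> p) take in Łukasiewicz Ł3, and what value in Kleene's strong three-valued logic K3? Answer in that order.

In Łukasiewicz Ł3: p <-> p = T <-> T = T
q | (p <-> p) = ½ | T = T
In Kleene's strong three-valued logic K3: p <-> p = T <-> T = T
q | (p <-> p) = ½ | T = T

T; T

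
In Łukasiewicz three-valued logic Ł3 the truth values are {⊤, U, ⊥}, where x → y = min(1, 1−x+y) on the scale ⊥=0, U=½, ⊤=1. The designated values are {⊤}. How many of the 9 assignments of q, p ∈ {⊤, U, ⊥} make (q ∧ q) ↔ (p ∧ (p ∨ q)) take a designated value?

3

Designated under: (q=⊤, p=⊤); (q=U, p=U); (q=⊥, p=⊥).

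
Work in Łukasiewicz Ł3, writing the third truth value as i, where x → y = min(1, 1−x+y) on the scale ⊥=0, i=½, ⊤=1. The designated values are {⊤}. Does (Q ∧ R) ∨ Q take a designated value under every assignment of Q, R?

No

Countermodel: Q=i, R=⊤ gives i, which is not designated.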